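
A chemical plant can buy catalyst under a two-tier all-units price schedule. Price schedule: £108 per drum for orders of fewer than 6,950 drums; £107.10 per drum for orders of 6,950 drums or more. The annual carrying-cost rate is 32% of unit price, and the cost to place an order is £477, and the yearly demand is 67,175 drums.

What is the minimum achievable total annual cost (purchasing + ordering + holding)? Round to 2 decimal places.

H₁ = 32%×£108 = £34.5600;  H₂ = 32%×£107.10 = £34.2720
EOQ₁ = √(2×67,175×477/34.5600) = 1,361.73  (< 6,950, feasible at tier 1)
EOQ₂ = √(2×67,175×477/34.2720) = 1,367.44  (< 6,950 → use Q = 6,950 at tier-2 price)
TC(tier 1 (EOQ₁), Q≈1,361.7) = £7,301,961.41
TC(tier 2, Q≈6,950.0) = £7,318,148.13
Minimum at tier 1 (EOQ₁): £7,301,961.41

£7,301,961.41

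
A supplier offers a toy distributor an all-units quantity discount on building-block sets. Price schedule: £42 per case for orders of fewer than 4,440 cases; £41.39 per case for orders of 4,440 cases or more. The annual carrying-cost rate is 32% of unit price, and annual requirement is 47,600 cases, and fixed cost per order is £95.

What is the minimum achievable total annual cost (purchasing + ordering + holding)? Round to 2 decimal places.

£2,000,585.92

H₁ = 32%×£42 = £13.4400;  H₂ = 32%×£41.39 = £13.2448
EOQ₁ = √(2×47,600×95/13.4400) = 820.31  (< 4,440, feasible at tier 1)
EOQ₂ = √(2×47,600×95/13.2448) = 826.34  (< 4,440 → use Q = 4,440 at tier-2 price)
TC(tier 1 (EOQ₁), Q≈820.3) = £2,010,225.03
TC(tier 2, Q≈4,440.0) = £2,000,585.92
Minimum at tier 2: £2,000,585.92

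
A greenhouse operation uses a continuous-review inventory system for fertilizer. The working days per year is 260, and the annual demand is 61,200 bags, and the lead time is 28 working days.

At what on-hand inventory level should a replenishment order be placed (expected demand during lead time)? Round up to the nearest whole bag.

Daily demand d = 61,200 / 260 = 235.385 bags/day
Demand during lead time = 235.385 × 28 = 6,590.77
Reorder point = 6,590.77 → round up

6,591 bags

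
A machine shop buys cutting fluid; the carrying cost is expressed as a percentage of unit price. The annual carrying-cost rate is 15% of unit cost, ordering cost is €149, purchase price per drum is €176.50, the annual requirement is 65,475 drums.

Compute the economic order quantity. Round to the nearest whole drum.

Holding cost per drum per year: H = 15% × €176.5 = €26.4750
Optimal lot size Q* = (2 × 65,475 × €149 / €26.475)^½ ≈ 858.48

858 drums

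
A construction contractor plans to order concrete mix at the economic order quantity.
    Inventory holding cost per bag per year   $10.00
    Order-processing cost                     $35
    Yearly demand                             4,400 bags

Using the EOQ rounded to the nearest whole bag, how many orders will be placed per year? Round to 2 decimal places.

25.14 orders per year

2DS/H = 2·4,400·35/10 = 30,800.00
EOQ = √30,800.00 ≈ 175.50 → Q = 175
N = D/Q = 4,400/175 ≈ 25.143 orders/yr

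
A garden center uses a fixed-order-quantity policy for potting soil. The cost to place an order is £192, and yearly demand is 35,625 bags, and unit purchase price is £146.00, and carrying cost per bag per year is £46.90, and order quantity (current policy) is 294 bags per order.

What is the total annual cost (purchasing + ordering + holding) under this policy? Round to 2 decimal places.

£5,231,409.61

Ordering: D/Q × S = 35,625/294 × £192 = £23,265.31
Holding:  Q/2 × H = 294/2 × £46.9 = £6,894.30
Purchase cost = D·C = 35,625 × 146 = £5,201,250.00
Total = £23,265.31 + £6,894.30 + £5,201,250.00 = £5,231,409.61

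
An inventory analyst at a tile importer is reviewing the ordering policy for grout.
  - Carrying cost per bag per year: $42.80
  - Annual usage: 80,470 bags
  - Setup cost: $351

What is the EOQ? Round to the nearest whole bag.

EOQ = √(2DS/H) = √(2 × 80,470 × 351 / 42.8)
    = √(1,319,858.41) ≈ 1,148.85

1,149 bags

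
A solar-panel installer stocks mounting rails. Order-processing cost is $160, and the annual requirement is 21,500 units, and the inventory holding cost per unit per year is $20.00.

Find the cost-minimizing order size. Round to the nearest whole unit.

EOQ = √(2DS/H) = √(2 × 21,500 × 160 / 20)
    = √(344,000.00) ≈ 586.52

587 units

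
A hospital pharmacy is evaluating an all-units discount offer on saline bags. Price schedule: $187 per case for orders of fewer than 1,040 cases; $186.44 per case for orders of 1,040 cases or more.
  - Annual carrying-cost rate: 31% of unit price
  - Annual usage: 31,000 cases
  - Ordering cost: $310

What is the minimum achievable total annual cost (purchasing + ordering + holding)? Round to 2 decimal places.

H₁ = 31%×$187 = $57.9700;  H₂ = 31%×$186.44 = $57.7964
EOQ₁ = √(2×31,000×310/57.9700) = 575.80  (< 1,040, feasible at tier 1)
EOQ₂ = √(2×31,000×310/57.7964) = 576.67  (< 1,040 → use Q = 1,040 at tier-2 price)
TC(tier 1 (EOQ₁), Q≈575.8) = $5,830,379.39
TC(tier 2, Q≈1,040.0) = $5,818,934.51
Minimum at tier 2: $5,818,934.51

$5,818,934.51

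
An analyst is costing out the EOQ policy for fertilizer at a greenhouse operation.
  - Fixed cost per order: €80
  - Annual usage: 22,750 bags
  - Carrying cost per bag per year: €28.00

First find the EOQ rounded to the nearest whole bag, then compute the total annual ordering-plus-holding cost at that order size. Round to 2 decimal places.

€10,095.55

2DS/H = 2·22,750·80/28 = 130,000.00
EOQ = √130,000.00 ≈ 360.56 → Q = 361 bags
Ordering: D/Q × S = 22,750/361 × €80 = €5,041.55
Holding:  Q/2 × H = 361/2 × €28 = €5,054.00
Total = €5,041.55 + €5,054.00 = €10,095.55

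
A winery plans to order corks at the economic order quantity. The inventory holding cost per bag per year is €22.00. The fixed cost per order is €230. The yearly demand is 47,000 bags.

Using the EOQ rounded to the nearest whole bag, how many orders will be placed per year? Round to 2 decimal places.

47.43 orders per year

Optimal lot size Q* = (2 × 47,000 × €230 / €22)^½ ≈ 991.33 → Q = 991
N = D/Q = 47,000/991 ≈ 47.427 orders/yr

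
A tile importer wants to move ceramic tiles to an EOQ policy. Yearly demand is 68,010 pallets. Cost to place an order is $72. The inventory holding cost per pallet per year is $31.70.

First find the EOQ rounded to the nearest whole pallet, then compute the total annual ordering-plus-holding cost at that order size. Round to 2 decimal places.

$17,619.65

Q* = √(2·D·S / H) = √(2·68,010·72 / 31.7) = √308,941.3 ≈ 555.82 → Q = 556 pallets
Orders/yr = 68,010/556 = 122.320; ordering cost = 122.320 × $72 = $8,807.05
Average inventory = 556/2 = 278; holding cost = 278 × $31.7 = $8,812.60
Total = $8,807.05 + $8,812.60 = $17,619.65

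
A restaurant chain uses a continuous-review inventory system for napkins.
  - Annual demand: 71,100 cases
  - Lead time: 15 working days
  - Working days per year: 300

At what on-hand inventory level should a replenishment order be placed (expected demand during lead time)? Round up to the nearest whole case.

Daily demand d = 71,100 / 300 = 237.000 cases/day
Demand during lead time = 237.000 × 15 = 3,555.00
Reorder point = 3,555.00 → round up

3,555 cases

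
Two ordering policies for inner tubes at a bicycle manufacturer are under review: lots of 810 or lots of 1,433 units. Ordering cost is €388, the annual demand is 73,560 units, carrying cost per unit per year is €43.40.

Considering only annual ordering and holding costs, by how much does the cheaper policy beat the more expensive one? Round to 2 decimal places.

€1,799.90

For each Q, cost = (D/Q)·S + (Q/2)·H.
TC(810) = (73,560/810)×388 + (810/2)×43.4 = €52,813.15
TC(1,433) = (73,560/1,433)×388 + (1,433/2)×43.4 = €51,013.25
Lots of 1,433 are cheaper by €1,799.90.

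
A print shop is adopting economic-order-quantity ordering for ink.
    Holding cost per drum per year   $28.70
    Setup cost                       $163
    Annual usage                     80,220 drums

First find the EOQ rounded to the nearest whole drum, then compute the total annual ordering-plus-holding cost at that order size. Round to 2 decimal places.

$27,396.25

Q* = √(2·D·S / H) = √(2·80,220·163 / 28.7) = √911,209.8 ≈ 954.57 → Q = 955 drums
Orders/yr = 80,220/955 = 84.000; ordering cost = 84.000 × $163 = $13,692.00
Average inventory = 955/2 = 477.5; holding cost = 477.5 × $28.7 = $13,704.25
Total = $13,692.00 + $13,704.25 = $27,396.25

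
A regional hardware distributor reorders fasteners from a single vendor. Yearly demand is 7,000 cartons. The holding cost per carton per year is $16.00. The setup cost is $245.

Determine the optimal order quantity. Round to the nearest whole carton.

Optimal lot size Q* = (2 × 7,000 × $245 / $16)^½ ≈ 463.01

463 cartons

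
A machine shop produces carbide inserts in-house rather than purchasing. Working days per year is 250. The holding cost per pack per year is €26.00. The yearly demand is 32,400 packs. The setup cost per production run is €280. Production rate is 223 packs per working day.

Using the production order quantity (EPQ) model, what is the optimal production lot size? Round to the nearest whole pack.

1,291 packs

Daily demand d = 32,400/250 = 129.600; p = 223; 1 − d/p = 0.41883
EPQ = √(2DS / (H(1 − d/p)))
    = √(2 × 32,400 × 280 / (26 × 0.41883)) ≈ 1,290.80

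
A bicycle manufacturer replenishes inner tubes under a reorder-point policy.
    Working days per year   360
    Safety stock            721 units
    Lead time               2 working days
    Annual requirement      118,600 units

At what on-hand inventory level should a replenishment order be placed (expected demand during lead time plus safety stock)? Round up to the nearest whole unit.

1,380 units

Daily demand d = 118,600 / 360 = 329.444 units/day
Demand during lead time = 329.444 × 2 = 658.89
Reorder point = 658.89 + 721 = 1,379.89 → round up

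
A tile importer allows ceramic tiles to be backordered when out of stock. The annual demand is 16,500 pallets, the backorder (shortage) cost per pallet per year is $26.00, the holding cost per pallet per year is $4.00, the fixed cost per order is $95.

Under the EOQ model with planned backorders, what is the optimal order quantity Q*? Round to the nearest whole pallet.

951 pallets

Basic EOQ = √(2·16,500·95/4) = 885.297
Backorder adjustment √((H+b)/b) = √((4+26)/26) = 1.0742
Q* = 885.297 × 1.0742 ≈ 950.96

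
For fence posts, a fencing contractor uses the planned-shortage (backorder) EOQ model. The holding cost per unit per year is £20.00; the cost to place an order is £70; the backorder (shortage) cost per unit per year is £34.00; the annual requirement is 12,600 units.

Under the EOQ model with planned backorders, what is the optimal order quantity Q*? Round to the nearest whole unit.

Q* = √(2DS/H) · √((H + b)/b)
   = √(2 × 12,600 × 70 / 20) · √((20 + 34) / 34)
   = 296.985 × 1.2603 ≈ 374.28

374 units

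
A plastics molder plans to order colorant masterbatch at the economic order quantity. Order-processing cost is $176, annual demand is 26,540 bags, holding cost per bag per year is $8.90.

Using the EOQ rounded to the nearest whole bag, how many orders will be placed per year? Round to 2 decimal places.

EOQ = √(2DS/H) = √(2 × 26,540 × 176 / 8.9)
    = √(1,049,671.91) ≈ 1,024.53 → Q = 1,025
Orders per year = D/Q = 26,540 / 1,025 = 25.893

25.89 orders per year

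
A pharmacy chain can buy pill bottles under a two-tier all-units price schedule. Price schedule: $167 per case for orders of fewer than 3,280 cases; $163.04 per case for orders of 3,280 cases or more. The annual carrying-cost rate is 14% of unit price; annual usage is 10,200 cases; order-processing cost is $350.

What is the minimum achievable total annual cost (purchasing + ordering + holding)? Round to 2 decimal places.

H₁ = 14%×$167 = $23.3800;  H₂ = 14%×$163.04 = $22.8256
EOQ₁ = √(2×10,200×350/23.3800) = 552.62  (< 3,280, feasible at tier 1)
EOQ₂ = √(2×10,200×350/22.8256) = 559.29  (< 3,280 → use Q = 3,280 at tier-2 price)
TC(tier 1 (EOQ₁), Q≈552.6) = $1,716,320.26
TC(tier 2, Q≈3,280.0) = $1,701,530.40
Minimum at tier 2: $1,701,530.40

$1,701,530.40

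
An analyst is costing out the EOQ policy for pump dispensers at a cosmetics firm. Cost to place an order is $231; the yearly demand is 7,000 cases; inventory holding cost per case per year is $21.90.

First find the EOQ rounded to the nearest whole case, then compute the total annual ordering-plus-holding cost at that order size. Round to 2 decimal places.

$8,415.74

Q* = √(2·D·S / H) = √(2·7,000·231 / 21.9) = √147,671.2 ≈ 384.28 → Q = 384 cases
Ordering: D/Q × S = 7,000/384 × $231 = $4,210.94
Holding:  Q/2 × H = 384/2 × $21.9 = $4,204.80
Total = $4,210.94 + $4,204.80 = $8,415.74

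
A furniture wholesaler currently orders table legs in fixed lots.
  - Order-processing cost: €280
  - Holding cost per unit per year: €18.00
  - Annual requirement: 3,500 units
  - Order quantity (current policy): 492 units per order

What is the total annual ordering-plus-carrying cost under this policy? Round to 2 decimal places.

€6,419.87

Ordering: D/Q × S = 3,500/492 × €280 = €1,991.87
Holding:  Q/2 × H = 492/2 × €18 = €4,428.00
Total = €1,991.87 + €4,428.00 = €6,419.87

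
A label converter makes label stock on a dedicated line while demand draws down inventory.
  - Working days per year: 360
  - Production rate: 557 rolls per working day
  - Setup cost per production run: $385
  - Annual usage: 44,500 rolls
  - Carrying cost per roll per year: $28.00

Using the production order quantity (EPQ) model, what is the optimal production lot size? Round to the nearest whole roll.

1,254 rolls

d = 44,500/360 = 123.6111 rolls/day;  effective holding cost H(1 − d/p) = 28·(1 − 123.6111/557) = 21.78616
Q* = √(2DS / H_eff) = √(2·44,500·385 / 21.78616) ≈ 1,254.11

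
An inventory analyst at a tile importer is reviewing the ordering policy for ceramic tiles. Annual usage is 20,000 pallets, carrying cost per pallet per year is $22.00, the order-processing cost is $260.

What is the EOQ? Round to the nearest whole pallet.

688 pallets

Q* = √(2·D·S / H) = √(2·20,000·260 / 22) = √472,727.3 ≈ 687.55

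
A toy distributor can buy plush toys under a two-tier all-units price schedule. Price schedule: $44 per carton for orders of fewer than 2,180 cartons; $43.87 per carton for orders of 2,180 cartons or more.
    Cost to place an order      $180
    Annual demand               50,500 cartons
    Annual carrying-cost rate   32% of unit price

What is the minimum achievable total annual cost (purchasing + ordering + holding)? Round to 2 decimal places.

$2,234,906.58

H₁ = 32%×$44 = $14.0800;  H₂ = 32%×$43.87 = $14.0384
EOQ₁ = √(2×50,500×180/14.0800) = 1,136.31  (< 2,180, feasible at tier 1)
EOQ₂ = √(2×50,500×180/14.0384) = 1,137.99  (< 2,180 → use Q = 2,180 at tier-2 price)
TC(tier 1 (EOQ₁), Q≈1,136.3) = $2,237,999.20
TC(tier 2, Q≈2,180.0) = $2,234,906.58
Minimum at tier 2: $2,234,906.58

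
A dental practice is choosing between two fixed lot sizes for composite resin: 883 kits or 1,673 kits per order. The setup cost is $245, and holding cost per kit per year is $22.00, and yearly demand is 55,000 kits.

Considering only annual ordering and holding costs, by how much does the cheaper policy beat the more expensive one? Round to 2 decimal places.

TC(Q) = (D/Q)S + (Q/2)H
TC(883) = (55,000/883)×245 + (883/2)×22 = $24,973.48
TC(1,673) = (55,000/1,673)×245 + (1,673/2)×22 = $26,457.39
Cheaper: Q = 883.  Difference = $1,483.92

$1,483.92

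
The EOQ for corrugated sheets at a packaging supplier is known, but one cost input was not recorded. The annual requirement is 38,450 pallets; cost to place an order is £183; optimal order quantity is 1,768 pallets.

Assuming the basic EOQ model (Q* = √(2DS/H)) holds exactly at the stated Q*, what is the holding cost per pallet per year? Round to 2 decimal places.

From Q* = √(2DS/H) ⇒ Q*² = 2DS/H.
H = 2DS / Q² = 2 × 38,450 × 183 / 1,768² = 4.5021

£4.50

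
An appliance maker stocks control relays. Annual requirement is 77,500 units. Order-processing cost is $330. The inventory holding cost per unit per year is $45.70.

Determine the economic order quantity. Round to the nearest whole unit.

EOQ = √(2DS/H) = √(2 × 77,500 × 330 / 45.7)
    = √(1,119,256.02) ≈ 1,057.95

1,058 units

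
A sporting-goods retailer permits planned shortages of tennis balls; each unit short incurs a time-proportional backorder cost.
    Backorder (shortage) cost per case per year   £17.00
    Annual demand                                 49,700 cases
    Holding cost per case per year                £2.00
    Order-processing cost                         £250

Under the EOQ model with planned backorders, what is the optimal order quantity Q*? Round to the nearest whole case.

3,726 cases

Q* = √(2DS/H) · √((H + b)/b)
   = √(2 × 49,700 × 250 / 2) · √((2 + 17) / 17)
   = 3,524.911 × 1.0572 ≈ 3,726.49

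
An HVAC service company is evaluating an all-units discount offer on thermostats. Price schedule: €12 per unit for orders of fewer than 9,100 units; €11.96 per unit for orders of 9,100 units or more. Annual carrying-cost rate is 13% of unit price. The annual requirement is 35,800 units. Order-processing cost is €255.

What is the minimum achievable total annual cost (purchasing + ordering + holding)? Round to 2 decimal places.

€434,936.90

H₁ = 13%×€12 = €1.5600;  H₂ = 13%×€11.96 = €1.5548
EOQ₁ = √(2×35,800×255/1.5600) = 3,421.09  (< 9,100, feasible at tier 1)
EOQ₂ = √(2×35,800×255/1.5548) = 3,426.80  (< 9,100 → use Q = 9,100 at tier-2 price)
TC(tier 1 (EOQ₁), Q≈3,421.1) = €434,936.90
TC(tier 2, Q≈9,100.0) = €436,245.53
Minimum at tier 1 (EOQ₁): €434,936.90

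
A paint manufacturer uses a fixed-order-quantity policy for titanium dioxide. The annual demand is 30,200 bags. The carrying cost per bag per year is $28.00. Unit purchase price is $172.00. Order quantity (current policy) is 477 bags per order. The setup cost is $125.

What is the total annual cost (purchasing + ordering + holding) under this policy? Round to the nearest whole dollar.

$5,208,992

Ordering: D/Q × S = 30,200/477 × $125 = $7,914.05
Holding:  Q/2 × H = 477/2 × $28 = $6,678.00
Purchase cost = D·C = 30,200 × 172 = $5,194,400.00
Total = $7,914.05 + $6,678.00 + $5,194,400.00 = $5,208,992.05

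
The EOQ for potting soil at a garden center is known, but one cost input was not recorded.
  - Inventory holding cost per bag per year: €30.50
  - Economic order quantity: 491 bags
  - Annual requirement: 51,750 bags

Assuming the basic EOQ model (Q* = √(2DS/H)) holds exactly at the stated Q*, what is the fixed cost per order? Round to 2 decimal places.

€71.04

EOQ relation: Q² = 2DS/H, so rearrange for the unknown.
S = Q²H / (2D) = 491² × 30.5 / (2 × 51,750) = 71.0432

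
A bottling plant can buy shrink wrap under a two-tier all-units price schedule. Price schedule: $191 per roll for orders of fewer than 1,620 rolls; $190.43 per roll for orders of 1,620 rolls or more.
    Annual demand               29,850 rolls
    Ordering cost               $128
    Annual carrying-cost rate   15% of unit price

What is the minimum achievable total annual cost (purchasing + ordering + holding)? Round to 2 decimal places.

$5,709,831.26

H₁ = 15%×$191 = $28.6500;  H₂ = 15%×$190.43 = $28.5645
EOQ₁ = √(2×29,850×128/28.6500) = 516.45  (< 1,620, feasible at tier 1)
EOQ₂ = √(2×29,850×128/28.5645) = 517.22  (< 1,620 → use Q = 1,620 at tier-2 price)
TC(tier 1 (EOQ₁), Q≈516.5) = $5,716,146.35
TC(tier 2, Q≈1,620.0) = $5,709,831.26
Minimum at tier 2: $5,709,831.26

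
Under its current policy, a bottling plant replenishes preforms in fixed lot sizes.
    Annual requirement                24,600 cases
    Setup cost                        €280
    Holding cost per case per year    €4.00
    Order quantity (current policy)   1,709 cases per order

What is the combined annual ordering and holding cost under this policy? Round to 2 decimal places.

€7,448.43

Annual ordering cost = (D/Q)·S = (24,600/1,709) × 280 = €4,030.43
Annual holding cost  = (Q/2)·H = (1,709/2) × 4 = €3,418.00
Total = €4,030.43 + €3,418.00 = €7,448.43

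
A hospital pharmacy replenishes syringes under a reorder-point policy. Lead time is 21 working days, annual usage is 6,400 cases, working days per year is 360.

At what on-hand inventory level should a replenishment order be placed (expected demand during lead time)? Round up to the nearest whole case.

374 cases

Daily demand d = 6,400 / 360 = 17.778 cases/day
Demand during lead time = 17.778 × 21 = 373.33
Reorder point = 373.33 → round up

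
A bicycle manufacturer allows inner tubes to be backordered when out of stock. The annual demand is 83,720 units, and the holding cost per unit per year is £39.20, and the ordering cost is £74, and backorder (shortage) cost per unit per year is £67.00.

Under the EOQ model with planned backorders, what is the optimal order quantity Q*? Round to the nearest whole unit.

708 units

Q* = √(2DS/H) · √((H + b)/b)
   = √(2 × 83,720 × 74 / 39.2) · √((39.2 + 67) / 67)
   = 562.215 × 1.2590 ≈ 707.83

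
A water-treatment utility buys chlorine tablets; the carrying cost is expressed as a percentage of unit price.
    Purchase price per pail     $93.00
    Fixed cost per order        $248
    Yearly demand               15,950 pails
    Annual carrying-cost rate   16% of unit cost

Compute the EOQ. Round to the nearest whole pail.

729 pails

H = i·C = 0.16 × $93 = $14.8800 per pail-year
EOQ = √(2DS/H) = √(2 × 15,950 × 248 / 14.88)
    = √(531,666.67) ≈ 729.15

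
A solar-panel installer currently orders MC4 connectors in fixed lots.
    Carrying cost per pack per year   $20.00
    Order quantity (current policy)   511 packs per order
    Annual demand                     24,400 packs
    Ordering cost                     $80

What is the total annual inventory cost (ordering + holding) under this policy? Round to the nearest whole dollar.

$8,930

Ordering: D/Q × S = 24,400/511 × $80 = $3,819.96
Holding:  Q/2 × H = 511/2 × $20 = $5,110.00
Total = $3,819.96 + $5,110.00 = $8,929.96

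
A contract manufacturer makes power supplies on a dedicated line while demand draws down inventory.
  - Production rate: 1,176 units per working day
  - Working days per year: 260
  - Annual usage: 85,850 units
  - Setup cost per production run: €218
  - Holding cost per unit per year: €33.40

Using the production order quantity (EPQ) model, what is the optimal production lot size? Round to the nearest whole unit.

1,248 units

d = 85,850/260 = 330.1923 units/day;  effective holding cost H(1 − d/p) = 33.4·(1 − 330.1923/1176) = 24.02209
Q* = √(2DS / H_eff) = √(2·85,850·218 / 24.02209) ≈ 1,248.27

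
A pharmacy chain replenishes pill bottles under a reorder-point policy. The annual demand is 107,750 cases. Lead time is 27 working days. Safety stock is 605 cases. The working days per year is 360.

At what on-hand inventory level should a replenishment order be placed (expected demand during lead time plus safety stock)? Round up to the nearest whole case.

Daily demand d = 107,750 / 360 = 299.306 cases/day
Demand during lead time = 299.306 × 27 = 8,081.25
Reorder point = 8,081.25 + 605 = 8,686.25 → round up

8,687 cases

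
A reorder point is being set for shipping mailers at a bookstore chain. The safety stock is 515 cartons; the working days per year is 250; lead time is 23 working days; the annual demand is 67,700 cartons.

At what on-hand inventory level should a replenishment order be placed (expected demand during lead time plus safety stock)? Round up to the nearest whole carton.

6,744 cartons

Daily demand d = 67,700 / 250 = 270.800 cartons/day
Demand during lead time = 270.800 × 23 = 6,228.40
Reorder point = 6,228.40 + 515 = 6,743.40 → round up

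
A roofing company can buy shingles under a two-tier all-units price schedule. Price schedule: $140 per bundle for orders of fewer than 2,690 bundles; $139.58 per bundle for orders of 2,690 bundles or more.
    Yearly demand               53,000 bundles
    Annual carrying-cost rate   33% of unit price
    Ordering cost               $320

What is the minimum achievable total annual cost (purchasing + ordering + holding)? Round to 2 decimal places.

H₁ = 33%×$140 = $46.2000;  H₂ = 33%×$139.58 = $46.0614
EOQ₁ = √(2×53,000×320/46.2000) = 856.85  (< 2,690, feasible at tier 1)
EOQ₂ = √(2×53,000×320/46.0614) = 858.14  (< 2,690 → use Q = 2,690 at tier-2 price)
TC(tier 1 (EOQ₁), Q≈856.9) = $7,459,586.66
TC(tier 2, Q≈2,690.0) = $7,465,997.42
Minimum at tier 1 (EOQ₁): $7,459,586.66

$7,459,586.66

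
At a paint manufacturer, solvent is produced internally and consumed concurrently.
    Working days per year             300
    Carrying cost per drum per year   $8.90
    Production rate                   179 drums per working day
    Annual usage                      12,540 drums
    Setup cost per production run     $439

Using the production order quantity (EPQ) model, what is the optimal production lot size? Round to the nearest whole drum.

1,270 drums

Daily demand d = 12,540/300 = 41.800; p = 179; 1 − d/p = 0.76648
EPQ = √(2DS / (H(1 − d/p)))
    = √(2 × 12,540 × 439 / (8.9 × 0.76648)) ≈ 1,270.43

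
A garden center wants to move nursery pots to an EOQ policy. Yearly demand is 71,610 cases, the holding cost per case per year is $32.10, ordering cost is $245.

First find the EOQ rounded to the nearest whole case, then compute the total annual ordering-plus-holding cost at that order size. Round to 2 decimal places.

Optimal lot size Q* = (2 × 71,610 × $245 / $32.1)^½ ≈ 1,045.52 → Q = 1,046 cases
Ordering: D/Q × S = 71,610/1,046 × $245 = $16,772.90
Holding:  Q/2 × H = 1,046/2 × $32.1 = $16,788.30
Total = $16,772.90 + $16,788.30 = $33,561.20

$33,561.20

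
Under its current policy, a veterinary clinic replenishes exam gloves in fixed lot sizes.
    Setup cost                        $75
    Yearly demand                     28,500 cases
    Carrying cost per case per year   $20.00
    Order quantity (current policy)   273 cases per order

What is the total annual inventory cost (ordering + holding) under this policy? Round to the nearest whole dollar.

Orders/yr = 28,500/273 = 104.396; ordering cost = 104.396 × $75 = $7,829.67
Average inventory = 273/2 = 136.5; holding cost = 136.5 × $20 = $2,730.00
Total = $7,829.67 + $2,730.00 = $10,559.67

$10,560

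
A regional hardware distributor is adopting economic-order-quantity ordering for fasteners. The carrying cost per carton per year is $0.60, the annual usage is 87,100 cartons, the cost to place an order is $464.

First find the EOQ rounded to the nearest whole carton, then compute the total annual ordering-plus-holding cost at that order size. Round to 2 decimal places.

$6,964.00

2DS/H = 2·87,100·464/0.6 = 134,714,666.67
EOQ = √134,714,666.67 ≈ 11,606.66 → Q = 11,607 cartons
Annual ordering cost = (D/Q)·S = (87,100/11,607) × 464 = $3,481.90
Annual holding cost  = (Q/2)·H = (11,607/2) × 0.6 = $3,482.10
Total = $3,481.90 + $3,482.10 = $6,964.00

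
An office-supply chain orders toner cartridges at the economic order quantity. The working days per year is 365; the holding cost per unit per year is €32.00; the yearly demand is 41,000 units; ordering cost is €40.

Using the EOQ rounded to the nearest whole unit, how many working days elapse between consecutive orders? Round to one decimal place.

2.8 days

EOQ = √(2DS/H) = √(2 × 41,000 × 40 / 32)
    = √(102,500.00) ≈ 320.16 → Q = 320 units
T = Q/D × 365 days = 320/41,000 × 365 = 2.849 days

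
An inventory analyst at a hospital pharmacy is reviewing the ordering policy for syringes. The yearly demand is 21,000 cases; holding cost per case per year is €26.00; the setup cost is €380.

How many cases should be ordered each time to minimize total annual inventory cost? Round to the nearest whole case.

783 cases

2DS/H = 2·21,000·380/26 = 613,846.15
EOQ = √613,846.15 ≈ 783.48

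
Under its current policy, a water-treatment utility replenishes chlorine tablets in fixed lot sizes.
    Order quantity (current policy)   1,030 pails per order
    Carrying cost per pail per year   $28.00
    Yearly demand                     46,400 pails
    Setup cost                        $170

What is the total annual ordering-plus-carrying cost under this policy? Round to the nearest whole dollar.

Orders/yr = 46,400/1,030 = 45.049; ordering cost = 45.049 × $170 = $7,658.25
Average inventory = 1,030/2 = 515; holding cost = 515 × $28 = $14,420.00
Total = $7,658.25 + $14,420.00 = $22,078.25

$22,078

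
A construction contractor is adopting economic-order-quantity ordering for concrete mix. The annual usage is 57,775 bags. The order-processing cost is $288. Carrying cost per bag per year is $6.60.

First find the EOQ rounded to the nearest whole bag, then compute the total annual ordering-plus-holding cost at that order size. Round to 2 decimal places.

$14,820.17

2DS/H = 2·57,775·288/6.6 = 5,042,181.82
EOQ = √5,042,181.82 ≈ 2,245.48 → Q = 2,245 bags
Ordering: D/Q × S = 57,775/2,245 × $288 = $7,411.67
Holding:  Q/2 × H = 2,245/2 × $6.6 = $7,408.50
Total = $7,411.67 + $7,408.50 = $14,820.17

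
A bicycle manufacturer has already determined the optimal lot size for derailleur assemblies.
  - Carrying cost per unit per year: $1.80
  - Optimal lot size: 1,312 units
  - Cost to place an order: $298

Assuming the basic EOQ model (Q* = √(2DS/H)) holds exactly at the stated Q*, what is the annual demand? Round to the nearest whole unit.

From Q* = √(2DS/H) ⇒ Q*² = 2DS/H.
D = Q²H / (2S) = 1,312² × 1.8 / (2 × 298) = 5,198.69

5,199 units per year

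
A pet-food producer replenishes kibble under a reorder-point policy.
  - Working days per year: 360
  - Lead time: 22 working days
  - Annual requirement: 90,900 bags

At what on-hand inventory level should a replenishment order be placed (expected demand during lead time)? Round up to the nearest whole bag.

5,555 bags

Daily demand d = 90,900 / 360 = 252.500 bags/day
Demand during lead time = 252.500 × 22 = 5,555.00
Reorder point = 5,555.00 → round up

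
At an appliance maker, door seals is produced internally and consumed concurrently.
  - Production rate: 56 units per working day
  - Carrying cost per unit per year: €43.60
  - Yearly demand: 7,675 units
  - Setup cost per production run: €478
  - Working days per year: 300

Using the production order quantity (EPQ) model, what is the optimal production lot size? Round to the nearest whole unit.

Daily demand d = 7,675/300 = 25.583; p = 56; 1 − d/p = 0.54315
EPQ = √(2DS / (H(1 − d/p)))
    = √(2 × 7,675 × 478 / (43.6 × 0.54315)) ≈ 556.63

557 units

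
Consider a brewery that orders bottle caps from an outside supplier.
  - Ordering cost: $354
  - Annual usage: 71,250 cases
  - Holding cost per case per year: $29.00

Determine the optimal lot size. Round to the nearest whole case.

EOQ = √(2DS/H) = √(2 × 71,250 × 354 / 29)
    = √(1,739,482.76) ≈ 1,318.89

1,319 cases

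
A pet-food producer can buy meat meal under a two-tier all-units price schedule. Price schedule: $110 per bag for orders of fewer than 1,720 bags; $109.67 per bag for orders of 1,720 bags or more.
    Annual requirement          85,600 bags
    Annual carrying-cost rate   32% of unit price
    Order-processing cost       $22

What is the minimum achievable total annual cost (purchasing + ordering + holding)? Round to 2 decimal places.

$9,419,028.07

H₁ = 32%×$110 = $35.2000;  H₂ = 32%×$109.67 = $35.0944
EOQ₁ = √(2×85,600×22/35.2000) = 327.11  (< 1,720, feasible at tier 1)
EOQ₂ = √(2×85,600×22/35.0944) = 327.60  (< 1,720 → use Q = 1,720 at tier-2 price)
TC(tier 1 (EOQ₁), Q≈327.1) = $9,427,514.22
TC(tier 2, Q≈1,720.0) = $9,419,028.07
Minimum at tier 2: $9,419,028.07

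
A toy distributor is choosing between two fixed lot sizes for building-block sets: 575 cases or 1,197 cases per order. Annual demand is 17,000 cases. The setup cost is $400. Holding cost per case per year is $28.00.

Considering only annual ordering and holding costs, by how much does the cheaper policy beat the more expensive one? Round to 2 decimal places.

Annual cost at Q: ordering D·S/Q plus holding Q·H/2.
TC(575) = (17,000/575)×400 + (575/2)×28 = $19,876.09
TC(1,197) = (17,000/1,197)×400 + (1,197/2)×28 = $22,438.87
Lots of 575 are cheaper by $2,562.78.

$2,562.78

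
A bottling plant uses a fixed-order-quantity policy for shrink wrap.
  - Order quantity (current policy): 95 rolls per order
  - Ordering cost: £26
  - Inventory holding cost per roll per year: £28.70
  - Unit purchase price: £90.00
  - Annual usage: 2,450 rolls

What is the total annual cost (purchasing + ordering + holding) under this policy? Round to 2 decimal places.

£222,533.78

Orders/yr = 2,450/95 = 25.789; ordering cost = 25.789 × £26 = £670.53
Average inventory = 95/2 = 47.5; holding cost = 47.5 × £28.7 = £1,363.25
Purchase cost = D·C = 2,450 × 90 = £220,500.00
Total = £670.53 + £1,363.25 + £220,500.00 = £222,533.78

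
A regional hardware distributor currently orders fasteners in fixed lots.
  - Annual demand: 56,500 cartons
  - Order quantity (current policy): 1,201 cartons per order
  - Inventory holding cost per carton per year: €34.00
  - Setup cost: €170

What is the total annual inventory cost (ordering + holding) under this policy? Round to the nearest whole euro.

Orders/yr = 56,500/1,201 = 47.044; ordering cost = 47.044 × €170 = €7,997.50
Average inventory = 1,201/2 = 600.5; holding cost = 600.5 × €34 = €20,417.00
Total = €7,997.50 + €20,417.00 = €28,414.50

€28,415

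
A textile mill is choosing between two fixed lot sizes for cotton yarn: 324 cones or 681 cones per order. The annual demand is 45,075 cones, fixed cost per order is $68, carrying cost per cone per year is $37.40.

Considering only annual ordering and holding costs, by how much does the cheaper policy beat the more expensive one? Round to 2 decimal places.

$1,716.60

Annual cost at Q: ordering D·S/Q plus holding Q·H/2.
TC(324) = (45,075/324)×68 + (324/2)×37.4 = $15,518.99
TC(681) = (45,075/681)×68 + (681/2)×37.4 = $17,235.58
Cheaper: Q = 324.  Difference = $1,716.60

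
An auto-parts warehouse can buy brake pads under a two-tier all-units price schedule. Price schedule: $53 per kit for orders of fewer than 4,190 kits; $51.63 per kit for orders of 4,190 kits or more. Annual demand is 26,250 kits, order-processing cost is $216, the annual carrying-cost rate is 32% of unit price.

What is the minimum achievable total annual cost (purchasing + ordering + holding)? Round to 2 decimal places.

H₁ = 32%×$53 = $16.9600;  H₂ = 32%×$51.63 = $16.5216
EOQ₁ = √(2×26,250×216/16.9600) = 817.70  (< 4,190, feasible at tier 1)
EOQ₂ = √(2×26,250×216/16.5216) = 828.48  (< 4,190 → use Q = 4,190 at tier-2 price)
TC(tier 1 (EOQ₁), Q≈817.7) = $1,405,118.18
TC(tier 2, Q≈4,190.0) = $1,391,253.47
Minimum at tier 2: $1,391,253.47

$1,391,253.47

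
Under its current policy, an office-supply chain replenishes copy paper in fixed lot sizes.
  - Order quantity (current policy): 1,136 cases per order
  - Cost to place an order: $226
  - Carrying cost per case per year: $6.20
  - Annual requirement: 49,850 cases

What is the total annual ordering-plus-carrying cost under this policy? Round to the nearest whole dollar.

Ordering: D/Q × S = 49,850/1,136 × $226 = $9,917.34
Holding:  Q/2 × H = 1,136/2 × $6.2 = $3,521.60
Total = $9,917.34 + $3,521.60 = $13,438.94

$13,439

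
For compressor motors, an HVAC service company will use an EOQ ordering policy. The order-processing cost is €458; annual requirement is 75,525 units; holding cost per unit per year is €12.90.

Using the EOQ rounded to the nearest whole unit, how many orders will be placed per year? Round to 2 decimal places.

32.61 orders per year

Optimal lot size Q* = (2 × 75,525 × €458 / €12.9)^½ ≈ 2,315.79 → Q = 2,316
N = D/Q = 75,525/2,316 ≈ 32.610 orders/yr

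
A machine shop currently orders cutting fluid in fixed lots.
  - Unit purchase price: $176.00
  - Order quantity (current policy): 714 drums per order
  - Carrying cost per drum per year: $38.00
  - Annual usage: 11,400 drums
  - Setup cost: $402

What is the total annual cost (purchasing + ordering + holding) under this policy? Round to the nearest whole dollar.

Ordering: D/Q × S = 11,400/714 × $402 = $6,418.49
Holding:  Q/2 × H = 714/2 × $38 = $13,566.00
Purchase cost = D·C = 11,400 × 176 = $2,006,400.00
Total = $6,418.49 + $13,566.00 + $2,006,400.00 = $2,026,384.49

$2,026,384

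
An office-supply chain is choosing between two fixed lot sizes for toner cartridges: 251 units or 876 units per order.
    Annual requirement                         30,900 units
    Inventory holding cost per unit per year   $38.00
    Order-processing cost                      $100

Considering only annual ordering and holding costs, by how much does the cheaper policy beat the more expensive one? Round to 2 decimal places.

$3,091.64

Annual cost at Q: ordering D·S/Q plus holding Q·H/2.
TC(251) = (30,900/251)×100 + (251/2)×38 = $17,079.76
TC(876) = (30,900/876)×100 + (876/2)×38 = $20,171.40
Lots of 251 are cheaper by $3,091.64.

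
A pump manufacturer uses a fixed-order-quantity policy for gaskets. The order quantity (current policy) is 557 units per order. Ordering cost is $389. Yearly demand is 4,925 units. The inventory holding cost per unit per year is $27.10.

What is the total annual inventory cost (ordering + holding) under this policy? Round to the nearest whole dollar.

Orders/yr = 4,925/557 = 8.842; ordering cost = 8.842 × $389 = $3,439.54
Average inventory = 557/2 = 278.5; holding cost = 278.5 × $27.1 = $7,547.35
Total = $3,439.54 + $7,547.35 = $10,986.89

$10,987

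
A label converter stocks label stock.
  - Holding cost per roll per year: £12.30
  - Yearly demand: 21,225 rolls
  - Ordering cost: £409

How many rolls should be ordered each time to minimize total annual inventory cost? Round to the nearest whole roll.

2DS/H = 2·21,225·409/12.3 = 1,411,548.78
EOQ = √1,411,548.78 ≈ 1,188.09

1,188 rolls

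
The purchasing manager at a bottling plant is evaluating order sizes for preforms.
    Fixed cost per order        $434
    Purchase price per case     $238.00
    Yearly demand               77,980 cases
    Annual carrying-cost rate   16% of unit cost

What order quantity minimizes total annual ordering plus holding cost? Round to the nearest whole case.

Holding cost per case per year: H = 16% × $238 = $38.0800
Q* = √(2·D·S / H) = √(2·77,980·434 / 38.08) = √1,777,485.3 ≈ 1,333.22

1,333 cases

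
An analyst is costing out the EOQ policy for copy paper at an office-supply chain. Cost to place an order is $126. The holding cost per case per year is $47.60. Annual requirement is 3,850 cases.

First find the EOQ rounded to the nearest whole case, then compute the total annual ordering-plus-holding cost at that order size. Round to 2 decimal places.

Q* = √(2·D·S / H) = √(2·3,850·126 / 47.6) = √20,382.4 ≈ 142.77 → Q = 143 cases
Annual ordering cost = (D/Q)·S = (3,850/143) × 126 = $3,392.31
Annual holding cost  = (Q/2)·H = (143/2) × 47.6 = $3,403.40
Total = $3,392.31 + $3,403.40 = $6,795.71

$6,795.71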